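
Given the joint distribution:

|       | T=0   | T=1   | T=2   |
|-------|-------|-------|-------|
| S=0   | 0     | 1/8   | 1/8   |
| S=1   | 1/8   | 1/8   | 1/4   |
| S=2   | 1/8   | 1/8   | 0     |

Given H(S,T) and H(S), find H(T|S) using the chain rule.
From the chain rule: H(S,T) = H(S) + H(T|S)
Therefore: H(T|S) = H(S,T) - H(S)

H(S,T) = -[(1/8)·log₂(1/8) + (1/8)·log₂(1/8) + (1/8)·log₂(1/8) + (1/8)·log₂(1/8) + (1/4)·log₂(1/4) + (1/8)·log₂(1/8) + (1/8)·log₂(1/8)]
  = 0.3750 + 0.3750 + 0.3750 + 0.3750 + 0.5000 + 0.3750 + 0.3750
  = 2.7500 bits
Marginal P(S) (row sums):
  P(S=0) = 0 + 1/8 + 1/8 = 1/4
  P(S=1) = 1/8 + 1/8 + 1/4 = 1/2
  P(S=2) = 1/8 + 1/8 + 0 = 1/4
H(S) = -[(1/4)·log₂(1/4) + (1/2)·log₂(1/2) + (1/4)·log₂(1/4)]
  = 0.5000 + 0.5000 + 0.5000
  = 1.5000 bits

H(T|S) = 2.7500 - 1.5000 = 1.2500 bits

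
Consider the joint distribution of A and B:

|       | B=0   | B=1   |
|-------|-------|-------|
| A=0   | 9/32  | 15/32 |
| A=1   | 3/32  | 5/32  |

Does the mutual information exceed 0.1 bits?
Marginal P(A) (row sums):
  P(A=0) = 9/32 + 15/32 = 3/4
  P(A=1) = 3/32 + 5/32 = 1/4
Marginal P(B) (column sums):
  P(B=0) = 9/32 + 3/32 = 3/8
  P(B=1) = 15/32 + 5/32 = 5/8

H(A) = -[(3/4)·log₂(3/4) + (1/4)·log₂(1/4)]
  = 0.3113 + 0.5000
  = 0.8113 bits
H(B) = -[(3/8)·log₂(3/8) + (5/8)·log₂(5/8)]
  = 0.5306 + 0.4238
  = 0.9544 bits
H(A,B) = -[(9/32)·log₂(9/32) + (15/32)·log₂(15/32) + (3/32)·log₂(3/32) + (5/32)·log₂(5/32)]
  = 0.5147 + 0.5124 + 0.3202 + 0.4184
  = 1.7657 bits

I(A;B) = H(A) + H(B) - H(A,B)
  = 0.8113 + 0.9544 - 1.7657
  = 0.0000 bits

No. I(A;B) = 0.0000 bits, which is ≤ 0.1 bits.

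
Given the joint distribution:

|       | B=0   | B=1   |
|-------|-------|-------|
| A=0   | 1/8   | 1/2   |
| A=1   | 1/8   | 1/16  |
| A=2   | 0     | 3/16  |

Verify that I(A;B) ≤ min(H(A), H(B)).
Marginal P(A) (row sums):
  P(A=0) = 1/8 + 1/2 = 5/8
  P(A=1) = 1/8 + 1/16 = 3/16
  P(A=2) = 0 + 3/16 = 3/16
Marginal P(B) (column sums):
  P(B=0) = 1/8 + 1/8 + 0 = 1/4
  P(B=1) = 1/2 + 1/16 + 3/16 = 3/4

H(A) = -[(5/8)·log₂(5/8) + (3/16)·log₂(3/16) + (3/16)·log₂(3/16)]
  = 0.4238 + 0.4528 + 0.4528
  = 1.3294 bits
H(B) = -[(1/4)·log₂(1/4) + (3/4)·log₂(3/4)]
  = 0.5000 + 0.3113
  = 0.8113 bits
H(A,B) = -[(1/8)·log₂(1/8) + (1/2)·log₂(1/2) + (1/8)·log₂(1/8) + (1/16)·log₂(1/16) + (3/16)·log₂(3/16)]
  = 0.3750 + 0.5000 + 0.3750 + 0.2500 + 0.4528
  = 1.9528 bits

I(A;B) = H(A) + H(B) - H(A,B)
  = 1.3294 + 0.8113 - 1.9528
  = 0.1879 bits

min(H(A), H(B)) = min(1.3294, 0.8113) = 0.8113 bits
Since 0.1879 ≤ 0.8113, the bound is satisfied ✓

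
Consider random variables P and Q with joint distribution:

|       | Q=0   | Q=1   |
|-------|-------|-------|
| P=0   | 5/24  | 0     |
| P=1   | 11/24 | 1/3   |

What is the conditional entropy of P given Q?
Marginal P(Q) (column sums):
  P(Q=0) = 5/24 + 11/24 = 2/3
  P(Q=1) = 0 + 1/3 = 1/3

H(P|Q) = -Σ P(P,Q)·log₂ P(P|Q), where P(P|Q) = P(P,Q) / P(Q)
  (cells with P(P,Q) = 0 contribute 0)
  (P=0,Q=0): P(P|Q) = (5/24)/(2/3) = 5/16;  -(5/24)·log₂(5/16) = 0.3496
  (P=1,Q=0): P(P|Q) = (11/24)/(2/3) = 11/16;  -(11/24)·log₂(11/16) = 0.2478
  (P=1,Q=1): P(P|Q) = (1/3)/(1/3) = 1;  -(1/3)·log₂(1) = 0.0000
H(P|Q) = 0.3496 + 0.2478 + 0.0000
  = 0.5974 bits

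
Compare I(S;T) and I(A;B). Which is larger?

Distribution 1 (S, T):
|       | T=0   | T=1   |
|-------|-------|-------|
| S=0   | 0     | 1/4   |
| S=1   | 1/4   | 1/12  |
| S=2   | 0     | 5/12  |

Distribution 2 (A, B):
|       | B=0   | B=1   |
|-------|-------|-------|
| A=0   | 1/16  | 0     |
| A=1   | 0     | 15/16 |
Distribution 1 (S, T):
Marginal P(S) (row sums):
  P(S=0) = 0 + 1/4 = 1/4
  P(S=1) = 1/4 + 1/12 = 1/3
  P(S=2) = 0 + 5/12 = 5/12
Marginal P(T) (column sums):
  P(T=0) = 0 + 1/4 + 0 = 1/4
  P(T=1) = 1/4 + 1/12 + 5/12 = 3/4

H(S) = -[(1/4)·log₂(1/4) + (1/3)·log₂(1/3) + (5/12)·log₂(5/12)]
  = 0.5000 + 0.5283 + 0.5263
  = 1.5546 bits
H(T) = -[(1/4)·log₂(1/4) + (3/4)·log₂(3/4)]
  = 0.5000 + 0.3113
  = 0.8113 bits
H(S,T) = -[(1/4)·log₂(1/4) + (1/4)·log₂(1/4) + (1/12)·log₂(1/12) + (5/12)·log₂(5/12)]
  = 0.5000 + 0.5000 + 0.2987 + 0.5263
  = 1.8250 bits

I(S;T) = H(S) + H(T) - H(S,T)
  = 1.5546 + 0.8113 - 1.8250
  = 0.5409 bits

Distribution 2 (A, B):
Marginal P(A) (row sums):
  P(A=0) = 1/16 + 0 = 1/16
  P(A=1) = 0 + 15/16 = 15/16
Marginal P(B) (column sums):
  P(B=0) = 1/16 + 0 = 1/16
  P(B=1) = 0 + 15/16 = 15/16

H(A) = -[(1/16)·log₂(1/16) + (15/16)·log₂(15/16)]
  = 0.2500 + 0.0873
  = 0.3373 bits
H(B) = -[(1/16)·log₂(1/16) + (15/16)·log₂(15/16)]
  = 0.2500 + 0.0873
  = 0.3373 bits
H(A,B) = -[(1/16)·log₂(1/16) + (15/16)·log₂(15/16)]
  = 0.2500 + 0.0873
  = 0.3373 bits

I(A;B) = H(A) + H(B) - H(A,B)
  = 0.3373 + 0.3373 - 0.3373
  = 0.3373 bits

I(S;T) = 0.5409 bits > I(A;B) = 0.3373 bits, so (S, T) has the higher mutual information (stronger dependence).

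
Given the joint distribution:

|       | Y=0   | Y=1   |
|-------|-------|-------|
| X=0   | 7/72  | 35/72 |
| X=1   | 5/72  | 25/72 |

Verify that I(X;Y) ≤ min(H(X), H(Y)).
Marginal P(X) (row sums):
  P(X=0) = 7/72 + 35/72 = 7/12
  P(X=1) = 5/72 + 25/72 = 5/12
Marginal P(Y) (column sums):
  P(Y=0) = 7/72 + 5/72 = 1/6
  P(Y=1) = 35/72 + 25/72 = 5/6

H(X) = -[(7/12)·log₂(7/12) + (5/12)·log₂(5/12)]
  = 0.4536 + 0.5263
  = 0.9799 bits
H(Y) = -[(1/6)·log₂(1/6) + (5/6)·log₂(5/6)]
  = 0.4308 + 0.2192
  = 0.6500 bits
H(X,Y) = -[(7/72)·log₂(7/72) + (35/72)·log₂(35/72) + (5/72)·log₂(5/72) + (25/72)·log₂(25/72)]
  = 0.3269 + 0.5059 + 0.2672 + 0.5299
  = 1.6299 bits

I(X;Y) = H(X) + H(Y) - H(X,Y)
  = 0.9799 + 0.6500 - 1.6299
  = 0.0000 bits

min(H(X), H(Y)) = min(0.9799, 0.6500) = 0.6500 bits
Since 0.0000 ≤ 0.6500, the bound is satisfied ✓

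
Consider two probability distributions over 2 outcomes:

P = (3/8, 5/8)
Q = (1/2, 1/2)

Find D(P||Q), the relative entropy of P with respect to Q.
D(P||Q) = Σ P(i) log₂(P(i)/Q(i))
  i=0: (3/8) × log₂((3/8)/(1/2)) = (3/8) × log₂(3/4) = -0.1556
  i=1: (5/8) × log₂((5/8)/(1/2)) = (5/8) × log₂(5/4) = 0.2012
D(P||Q) = -0.1556 + 0.2012
  = 0.0456 bits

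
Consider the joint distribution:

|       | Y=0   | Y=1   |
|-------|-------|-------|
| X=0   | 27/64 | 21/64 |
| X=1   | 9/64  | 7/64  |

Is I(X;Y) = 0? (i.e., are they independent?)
Marginal P(X) (row sums):
  P(X=0) = 27/64 + 21/64 = 3/4
  P(X=1) = 9/64 + 7/64 = 1/4
Marginal P(Y) (column sums):
  P(Y=0) = 27/64 + 9/64 = 9/16
  P(Y=1) = 21/64 + 7/64 = 7/16

X and Y are independent iff P(X=i,Y=j) = P(X=i)·P(Y=j) for every cell.
  P(X=0)·P(Y=0) = 3/4 × 9/16 = 27/64 = P(X=0,Y=0) ✓
  P(X=0)·P(Y=1) = 3/4 × 7/16 = 21/64 = P(X=0,Y=1) ✓
  P(X=1)·P(Y=0) = 1/4 × 9/16 = 9/64 = P(X=1,Y=0) ✓
  P(X=1)·P(Y=1) = 1/4 × 7/16 = 7/64 = P(X=1,Y=1) ✓

Yes, X and Y are independent: every cell factors, so I(X;Y) = 0 bits.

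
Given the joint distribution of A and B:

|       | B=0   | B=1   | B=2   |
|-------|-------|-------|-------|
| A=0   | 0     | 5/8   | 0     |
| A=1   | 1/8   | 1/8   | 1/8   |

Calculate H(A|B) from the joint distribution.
Marginal P(B) (column sums):
  P(B=0) = 0 + 1/8 = 1/8
  P(B=1) = 5/8 + 1/8 = 3/4
  P(B=2) = 0 + 1/8 = 1/8

H(A|B) = -Σ P(A,B)·log₂ P(A|B), where P(A|B) = P(A,B) / P(B)
  (cells with P(A,B) = 0 contribute 0)
  (A=0,B=1): P(A|B) = (5/8)/(3/4) = 5/6;  -(5/8)·log₂(5/6) = 0.1644
  (A=1,B=0): P(A|B) = (1/8)/(1/8) = 1;  -(1/8)·log₂(1) = 0.0000
  (A=1,B=1): P(A|B) = (1/8)/(3/4) = 1/6;  -(1/8)·log₂(1/6) = 0.3231
  (A=1,B=2): P(A|B) = (1/8)/(1/8) = 1;  -(1/8)·log₂(1) = 0.0000
H(A|B) = 0.1644 + 0.0000 + 0.3231 + 0.0000
  = 0.4875 bits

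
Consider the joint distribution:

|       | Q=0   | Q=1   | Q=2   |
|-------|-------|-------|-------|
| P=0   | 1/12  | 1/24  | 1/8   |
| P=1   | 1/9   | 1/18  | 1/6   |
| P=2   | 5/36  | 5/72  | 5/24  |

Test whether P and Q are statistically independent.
Marginal P(P) (row sums):
  P(P=0) = 1/12 + 1/24 + 1/8 = 1/4
  P(P=1) = 1/9 + 1/18 + 1/6 = 1/3
  P(P=2) = 5/36 + 5/72 + 5/24 = 5/12
Marginal P(Q) (column sums):
  P(Q=0) = 1/12 + 1/9 + 5/36 = 1/3
  P(Q=1) = 1/24 + 1/18 + 5/72 = 1/6
  P(Q=2) = 1/8 + 1/6 + 5/24 = 1/2

P and Q are independent iff P(P=i,Q=j) = P(P=i)·P(Q=j) for every cell.
  P(P=0)·P(Q=0) = 1/4 × 1/3 = 1/12 = P(P=0,Q=0) ✓
  P(P=0)·P(Q=1) = 1/4 × 1/6 = 1/24 = P(P=0,Q=1) ✓
  P(P=0)·P(Q=2) = 1/4 × 1/2 = 1/8 = P(P=0,Q=2) ✓
  P(P=1)·P(Q=0) = 1/3 × 1/3 = 1/9 = P(P=1,Q=0) ✓
  P(P=1)·P(Q=1) = 1/3 × 1/6 = 1/18 = P(P=1,Q=1) ✓
  P(P=1)·P(Q=2) = 1/3 × 1/2 = 1/6 = P(P=1,Q=2) ✓
  P(P=2)·P(Q=0) = 5/12 × 1/3 = 5/36 = P(P=2,Q=0) ✓
  P(P=2)·P(Q=1) = 5/12 × 1/6 = 5/72 = P(P=2,Q=1) ✓
  P(P=2)·P(Q=2) = 5/12 × 1/2 = 5/24 = P(P=2,Q=2) ✓

Yes, P and Q are independent: every cell factors, so I(P;Q) = 0 bits.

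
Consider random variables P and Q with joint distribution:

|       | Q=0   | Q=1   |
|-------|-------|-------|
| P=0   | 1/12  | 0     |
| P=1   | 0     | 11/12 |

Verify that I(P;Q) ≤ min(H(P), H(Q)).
Marginal P(P) (row sums):
  P(P=0) = 1/12 + 0 = 1/12
  P(P=1) = 0 + 11/12 = 11/12
Marginal P(Q) (column sums):
  P(Q=0) = 1/12 + 0 = 1/12
  P(Q=1) = 0 + 11/12 = 11/12

H(P) = -[(1/12)·log₂(1/12) + (11/12)·log₂(11/12)]
  = 0.2987 + 0.1151
  = 0.4138 bits
H(Q) = -[(1/12)·log₂(1/12) + (11/12)·log₂(11/12)]
  = 0.2987 + 0.1151
  = 0.4138 bits
H(P,Q) = -[(1/12)·log₂(1/12) + (11/12)·log₂(11/12)]
  = 0.2987 + 0.1151
  = 0.4138 bits

I(P;Q) = H(P) + H(Q) - H(P,Q)
  = 0.4138 + 0.4138 - 0.4138
  = 0.4138 bits

min(H(P), H(Q)) = min(0.4138, 0.4138) = 0.4138 bits
Since 0.4138 ≤ 0.4138, the bound is satisfied ✓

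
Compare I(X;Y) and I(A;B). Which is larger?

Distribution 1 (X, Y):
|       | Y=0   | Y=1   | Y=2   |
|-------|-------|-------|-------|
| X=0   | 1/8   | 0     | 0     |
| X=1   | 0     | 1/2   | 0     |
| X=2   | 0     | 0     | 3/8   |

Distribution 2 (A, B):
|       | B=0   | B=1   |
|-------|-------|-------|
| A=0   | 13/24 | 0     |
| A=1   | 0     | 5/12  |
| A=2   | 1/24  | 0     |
Distribution 1 (X, Y):
Marginal P(X) (row sums):
  P(X=0) = 1/8 + 0 + 0 = 1/8
  P(X=1) = 0 + 1/2 + 0 = 1/2
  P(X=2) = 0 + 0 + 3/8 = 3/8
Marginal P(Y) (column sums):
  P(Y=0) = 1/8 + 0 + 0 = 1/8
  P(Y=1) = 0 + 1/2 + 0 = 1/2
  P(Y=2) = 0 + 0 + 3/8 = 3/8

H(X) = -[(1/8)·log₂(1/8) + (1/2)·log₂(1/2) + (3/8)·log₂(3/8)]
  = 0.3750 + 0.5000 + 0.5306
  = 1.4056 bits
H(Y) = -[(1/8)·log₂(1/8) + (1/2)·log₂(1/2) + (3/8)·log₂(3/8)]
  = 0.3750 + 0.5000 + 0.5306
  = 1.4056 bits
H(X,Y) = -[(1/8)·log₂(1/8) + (1/2)·log₂(1/2) + (3/8)·log₂(3/8)]
  = 0.3750 + 0.5000 + 0.5306
  = 1.4056 bits

I(X;Y) = H(X) + H(Y) - H(X,Y)
  = 1.4056 + 1.4056 - 1.4056
  = 1.4056 bits

Distribution 2 (A, B):
Marginal P(A) (row sums):
  P(A=0) = 13/24 + 0 = 13/24
  P(A=1) = 0 + 5/12 = 5/12
  P(A=2) = 1/24 + 0 = 1/24
Marginal P(B) (column sums):
  P(B=0) = 13/24 + 0 + 1/24 = 7/12
  P(B=1) = 0 + 5/12 + 0 = 5/12

H(A) = -[(13/24)·log₂(13/24) + (5/12)·log₂(5/12) + (1/24)·log₂(1/24)]
  = 0.4791 + 0.5263 + 0.1910
  = 1.1964 bits
H(B) = -[(7/12)·log₂(7/12) + (5/12)·log₂(5/12)]
  = 0.4536 + 0.5263
  = 0.9799 bits
H(A,B) = -[(13/24)·log₂(13/24) + (5/12)·log₂(5/12) + (1/24)·log₂(1/24)]
  = 0.4791 + 0.5263 + 0.1910
  = 1.1964 bits

I(A;B) = H(A) + H(B) - H(A,B)
  = 1.1964 + 0.9799 - 1.1964
  = 0.9799 bits

I(X;Y) = 1.4056 bits > I(A;B) = 0.9799 bits, so (X, Y) has the higher mutual information (stronger dependence).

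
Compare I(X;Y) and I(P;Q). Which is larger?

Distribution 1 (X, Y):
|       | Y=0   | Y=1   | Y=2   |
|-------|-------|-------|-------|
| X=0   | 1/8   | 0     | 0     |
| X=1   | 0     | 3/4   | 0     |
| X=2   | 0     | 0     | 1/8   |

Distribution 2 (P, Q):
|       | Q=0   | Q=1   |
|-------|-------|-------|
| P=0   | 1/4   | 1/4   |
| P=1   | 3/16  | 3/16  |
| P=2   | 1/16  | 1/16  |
Distribution 1 (X, Y):
Marginal P(X) (row sums):
  P(X=0) = 1/8 + 0 + 0 = 1/8
  P(X=1) = 0 + 3/4 + 0 = 3/4
  P(X=2) = 0 + 0 + 1/8 = 1/8
Marginal P(Y) (column sums):
  P(Y=0) = 1/8 + 0 + 0 = 1/8
  P(Y=1) = 0 + 3/4 + 0 = 3/4
  P(Y=2) = 0 + 0 + 1/8 = 1/8

H(X) = -[(1/8)·log₂(1/8) + (3/4)·log₂(3/4) + (1/8)·log₂(1/8)]
  = 0.3750 + 0.3113 + 0.3750
  = 1.0613 bits
H(Y) = -[(1/8)·log₂(1/8) + (3/4)·log₂(3/4) + (1/8)·log₂(1/8)]
  = 0.3750 + 0.3113 + 0.3750
  = 1.0613 bits
H(X,Y) = -[(1/8)·log₂(1/8) + (3/4)·log₂(3/4) + (1/8)·log₂(1/8)]
  = 0.3750 + 0.3113 + 0.3750
  = 1.0613 bits

I(X;Y) = H(X) + H(Y) - H(X,Y)
  = 1.0613 + 1.0613 - 1.0613
  = 1.0613 bits

Distribution 2 (P, Q):
Marginal P(P) (row sums):
  P(P=0) = 1/4 + 1/4 = 1/2
  P(P=1) = 3/16 + 3/16 = 3/8
  P(P=2) = 1/16 + 1/16 = 1/8
Marginal P(Q) (column sums):
  P(Q=0) = 1/4 + 3/16 + 1/16 = 1/2
  P(Q=1) = 1/4 + 3/16 + 1/16 = 1/2

H(P) = -[(1/2)·log₂(1/2) + (3/8)·log₂(3/8) + (1/8)·log₂(1/8)]
  = 0.5000 + 0.5306 + 0.3750
  = 1.4056 bits
H(Q) = -[(1/2)·log₂(1/2) + (1/2)·log₂(1/2)]
  = 0.5000 + 0.5000
  = 1.0000 bits
H(P,Q) = -[(1/4)·log₂(1/4) + (1/4)·log₂(1/4) + (3/16)·log₂(3/16) + (3/16)·log₂(3/16) + (1/16)·log₂(1/16) + (1/16)·log₂(1/16)]
  = 0.5000 + 0.5000 + 0.4528 + 0.4528 + 0.2500 + 0.2500
  = 2.4056 bits

I(P;Q) = H(P) + H(Q) - H(P,Q)
  = 1.4056 + 1.0000 - 2.4056
  = 0.0000 bits

I(X;Y) = 1.0613 bits > I(P;Q) = 0.0000 bits, so (X, Y) has the higher mutual information (stronger dependence).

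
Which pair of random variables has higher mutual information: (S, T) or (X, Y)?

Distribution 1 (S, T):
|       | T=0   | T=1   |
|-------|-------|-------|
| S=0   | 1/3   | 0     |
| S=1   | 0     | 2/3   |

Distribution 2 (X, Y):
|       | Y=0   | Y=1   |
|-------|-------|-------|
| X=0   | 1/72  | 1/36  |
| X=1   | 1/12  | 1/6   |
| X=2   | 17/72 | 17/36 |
Distribution 1 (S, T):
Marginal P(S) (row sums):
  P(S=0) = 1/3 + 0 = 1/3
  P(S=1) = 0 + 2/3 = 2/3
Marginal P(T) (column sums):
  P(T=0) = 1/3 + 0 = 1/3
  P(T=1) = 0 + 2/3 = 2/3

H(S) = -[(1/3)·log₂(1/3) + (2/3)·log₂(2/3)]
  = 0.5283 + 0.3900
  = 0.9183 bits
H(T) = -[(1/3)·log₂(1/3) + (2/3)·log₂(2/3)]
  = 0.5283 + 0.3900
  = 0.9183 bits
H(S,T) = -[(1/3)·log₂(1/3) + (2/3)·log₂(2/3)]
  = 0.5283 + 0.3900
  = 0.9183 bits

I(S;T) = H(S) + H(T) - H(S,T)
  = 0.9183 + 0.9183 - 0.9183
  = 0.9183 bits

Distribution 2 (X, Y):
Marginal P(X) (row sums):
  P(X=0) = 1/72 + 1/36 = 1/24
  P(X=1) = 1/12 + 1/6 = 1/4
  P(X=2) = 17/72 + 17/36 = 17/24
Marginal P(Y) (column sums):
  P(Y=0) = 1/72 + 1/12 + 17/72 = 1/3
  P(Y=1) = 1/36 + 1/6 + 17/36 = 2/3

H(X) = -[(1/24)·log₂(1/24) + (1/4)·log₂(1/4) + (17/24)·log₂(17/24)]
  = 0.1910 + 0.5000 + 0.3524
  = 1.0434 bits
H(Y) = -[(1/3)·log₂(1/3) + (2/3)·log₂(2/3)]
  = 0.5283 + 0.3900
  = 0.9183 bits
H(X,Y) = -[(1/72)·log₂(1/72) + (1/36)·log₂(1/36) + (1/12)·log₂(1/12) + (1/6)·log₂(1/6) + (17/72)·log₂(17/72) + (17/36)·log₂(17/36)]
  = 0.0857 + 0.1436 + 0.2987 + 0.4308 + 0.4917 + 0.5112
  = 1.9617 bits

I(X;Y) = H(X) + H(Y) - H(X,Y)
  = 1.0434 + 0.9183 - 1.9617
  = 0.0000 bits

I(S;T) = 0.9183 bits > I(X;Y) = 0.0000 bits, so (S, T) has the higher mutual information (stronger dependence).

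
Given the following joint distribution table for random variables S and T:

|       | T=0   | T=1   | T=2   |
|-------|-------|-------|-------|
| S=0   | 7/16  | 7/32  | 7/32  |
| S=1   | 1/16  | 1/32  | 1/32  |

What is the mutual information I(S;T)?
Marginal P(S) (row sums):
  P(S=0) = 7/16 + 7/32 + 7/32 = 7/8
  P(S=1) = 1/16 + 1/32 + 1/32 = 1/8
Marginal P(T) (column sums):
  P(T=0) = 7/16 + 1/16 = 1/2
  P(T=1) = 7/32 + 1/32 = 1/4
  P(T=2) = 7/32 + 1/32 = 1/4

H(S) = -[(7/8)·log₂(7/8) + (1/8)·log₂(1/8)]
  = 0.1686 + 0.3750
  = 0.5436 bits
H(T) = -[(1/2)·log₂(1/2) + (1/4)·log₂(1/4) + (1/4)·log₂(1/4)]
  = 0.5000 + 0.5000 + 0.5000
  = 1.5000 bits
H(S,T) = -[(7/16)·log₂(7/16) + (7/32)·log₂(7/32) + (7/32)·log₂(7/32) + (1/16)·log₂(1/16) + (1/32)·log₂(1/32) + (1/32)·log₂(1/32)]
  = 0.5218 + 0.4796 + 0.4796 + 0.2500 + 0.1563 + 0.1563
  = 2.0436 bits

I(S;T) = H(S) + H(T) - H(S,T)
  = 0.5436 + 1.5000 - 2.0436
  = 0.0000 bits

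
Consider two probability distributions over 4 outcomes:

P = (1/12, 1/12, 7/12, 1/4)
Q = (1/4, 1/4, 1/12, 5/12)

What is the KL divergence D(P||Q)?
D(P||Q) = Σ P(i) log₂(P(i)/Q(i))
  i=0: (1/12) × log₂((1/12)/(1/4)) = (1/12) × log₂(1/3) = -0.1321
  i=1: (1/12) × log₂((1/12)/(1/4)) = (1/12) × log₂(1/3) = -0.1321
  i=2: (7/12) × log₂((7/12)/(1/12)) = (7/12) × log₂(7) = 1.6376
  i=3: (1/4) × log₂((1/4)/(5/12)) = (1/4) × log₂(3/5) = -0.1842
D(P||Q) = -0.1321 - 0.1321 + 1.6376 - 0.1842
  = 1.1892 bits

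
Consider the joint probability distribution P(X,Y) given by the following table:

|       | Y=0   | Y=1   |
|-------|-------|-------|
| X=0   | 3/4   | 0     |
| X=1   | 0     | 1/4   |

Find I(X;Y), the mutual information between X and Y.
Marginal P(X) (row sums):
  P(X=0) = 3/4 + 0 = 3/4
  P(X=1) = 0 + 1/4 = 1/4
Marginal P(Y) (column sums):
  P(Y=0) = 3/4 + 0 = 3/4
  P(Y=1) = 0 + 1/4 = 1/4

H(X) = -[(3/4)·log₂(3/4) + (1/4)·log₂(1/4)]
  = 0.3113 + 0.5000
  = 0.8113 bits
H(Y) = -[(3/4)·log₂(3/4) + (1/4)·log₂(1/4)]
  = 0.3113 + 0.5000
  = 0.8113 bits
H(X,Y) = -[(3/4)·log₂(3/4) + (1/4)·log₂(1/4)]
  = 0.3113 + 0.5000
  = 0.8113 bits

I(X;Y) = H(X) + H(Y) - H(X,Y)
  = 0.8113 + 0.8113 - 0.8113
  = 0.8113 bits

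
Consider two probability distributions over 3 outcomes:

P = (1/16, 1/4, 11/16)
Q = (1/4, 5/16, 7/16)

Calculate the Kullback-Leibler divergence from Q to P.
D(P||Q) = Σ P(i) log₂(P(i)/Q(i))
  i=0: (1/16) × log₂((1/16)/(1/4)) = (1/16) × log₂(1/4) = -0.1250
  i=1: (1/4) × log₂((1/4)/(5/16)) = (1/4) × log₂(4/5) = -0.0805
  i=2: (11/16) × log₂((11/16)/(7/16)) = (11/16) × log₂(11/7) = 0.4483
D(P||Q) = -0.1250 - 0.0805 + 0.4483
  = 0.2428 bits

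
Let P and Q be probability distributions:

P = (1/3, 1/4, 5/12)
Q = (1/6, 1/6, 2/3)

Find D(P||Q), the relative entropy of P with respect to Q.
D(P||Q) = Σ P(i) log₂(P(i)/Q(i))
  i=0: (1/3) × log₂((1/3)/(1/6)) = (1/3) × log₂(2) = 0.3333
  i=1: (1/4) × log₂((1/4)/(1/6)) = (1/4) × log₂(3/2) = 0.1462
  i=2: (5/12) × log₂((5/12)/(2/3)) = (5/12) × log₂(5/8) = -0.2825
D(P||Q) = 0.3333 + 0.1462 - 0.2825
  = 0.1970 bits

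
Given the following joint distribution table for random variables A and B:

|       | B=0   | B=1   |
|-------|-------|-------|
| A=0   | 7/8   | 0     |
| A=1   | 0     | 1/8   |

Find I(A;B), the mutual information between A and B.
Marginal P(A) (row sums):
  P(A=0) = 7/8 + 0 = 7/8
  P(A=1) = 0 + 1/8 = 1/8
Marginal P(B) (column sums):
  P(B=0) = 7/8 + 0 = 7/8
  P(B=1) = 0 + 1/8 = 1/8

H(A) = -[(7/8)·log₂(7/8) + (1/8)·log₂(1/8)]
  = 0.1686 + 0.3750
  = 0.5436 bits
H(B) = -[(7/8)·log₂(7/8) + (1/8)·log₂(1/8)]
  = 0.1686 + 0.3750
  = 0.5436 bits
H(A,B) = -[(7/8)·log₂(7/8) + (1/8)·log₂(1/8)]
  = 0.1686 + 0.3750
  = 0.5436 bits

I(A;B) = H(A) + H(B) - H(A,B)
  = 0.5436 + 0.5436 - 0.5436
  = 0.5436 bits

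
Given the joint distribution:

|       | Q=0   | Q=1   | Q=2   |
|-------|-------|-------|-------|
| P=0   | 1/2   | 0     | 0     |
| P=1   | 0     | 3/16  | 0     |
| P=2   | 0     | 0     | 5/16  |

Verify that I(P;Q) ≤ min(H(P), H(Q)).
Marginal P(P) (row sums):
  P(P=0) = 1/2 + 0 + 0 = 1/2
  P(P=1) = 0 + 3/16 + 0 = 3/16
  P(P=2) = 0 + 0 + 5/16 = 5/16
Marginal P(Q) (column sums):
  P(Q=0) = 1/2 + 0 + 0 = 1/2
  P(Q=1) = 0 + 3/16 + 0 = 3/16
  P(Q=2) = 0 + 0 + 5/16 = 5/16

H(P) = -[(1/2)·log₂(1/2) + (3/16)·log₂(3/16) + (5/16)·log₂(5/16)]
  = 0.5000 + 0.4528 + 0.5244
  = 1.4772 bits
H(Q) = -[(1/2)·log₂(1/2) + (3/16)·log₂(3/16) + (5/16)·log₂(5/16)]
  = 0.5000 + 0.4528 + 0.5244
  = 1.4772 bits
H(P,Q) = -[(1/2)·log₂(1/2) + (3/16)·log₂(3/16) + (5/16)·log₂(5/16)]
  = 0.5000 + 0.4528 + 0.5244
  = 1.4772 bits

I(P;Q) = H(P) + H(Q) - H(P,Q)
  = 1.4772 + 1.4772 - 1.4772
  = 1.4772 bits

min(H(P), H(Q)) = min(1.4772, 1.4772) = 1.4772 bits
Since 1.4772 ≤ 1.4772, the bound is satisfied ✓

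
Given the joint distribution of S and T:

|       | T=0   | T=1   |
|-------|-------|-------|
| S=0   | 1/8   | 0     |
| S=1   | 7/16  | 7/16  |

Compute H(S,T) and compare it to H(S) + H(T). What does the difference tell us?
Marginal P(S) (row sums):
  P(S=0) = 1/8 + 0 = 1/8
  P(S=1) = 7/16 + 7/16 = 7/8
Marginal P(T) (column sums):
  P(T=0) = 1/8 + 7/16 = 9/16
  P(T=1) = 0 + 7/16 = 7/16

H(S,T) = -[(1/8)·log₂(1/8) + (7/16)·log₂(7/16) + (7/16)·log₂(7/16)]
  = 0.3750 + 0.5218 + 0.5218
  = 1.4186 bits
H(S) = -[(1/8)·log₂(1/8) + (7/8)·log₂(7/8)]
  = 0.3750 + 0.1686
  = 0.5436 bits
H(T) = -[(9/16)·log₂(9/16) + (7/16)·log₂(7/16)]
  = 0.4669 + 0.5218
  = 0.9887 bits

H(S) + H(T) = 0.5436 + 0.9887 = 1.5323 bits
Difference: H(S) + H(T) - H(S,T) = 1.5323 - 1.4186 = 0.1137 bits = I(S;T)

The difference is the mutual information; it is positive here, so S and T are dependent (knowing one reduces uncertainty about the other by 0.1137 bits).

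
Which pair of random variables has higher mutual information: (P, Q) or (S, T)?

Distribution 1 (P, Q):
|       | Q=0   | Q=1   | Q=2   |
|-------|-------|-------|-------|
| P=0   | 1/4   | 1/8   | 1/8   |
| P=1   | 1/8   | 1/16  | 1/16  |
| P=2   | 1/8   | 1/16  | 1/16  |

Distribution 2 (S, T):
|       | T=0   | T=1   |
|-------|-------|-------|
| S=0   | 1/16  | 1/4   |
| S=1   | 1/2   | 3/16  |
Distribution 1 (P, Q):
Marginal P(P) (row sums):
  P(P=0) = 1/4 + 1/8 + 1/8 = 1/2
  P(P=1) = 1/8 + 1/16 + 1/16 = 1/4
  P(P=2) = 1/8 + 1/16 + 1/16 = 1/4
Marginal P(Q) (column sums):
  P(Q=0) = 1/4 + 1/8 + 1/8 = 1/2
  P(Q=1) = 1/8 + 1/16 + 1/16 = 1/4
  P(Q=2) = 1/8 + 1/16 + 1/16 = 1/4

H(P) = -[(1/2)·log₂(1/2) + (1/4)·log₂(1/4) + (1/4)·log₂(1/4)]
  = 0.5000 + 0.5000 + 0.5000
  = 1.5000 bits
H(Q) = -[(1/2)·log₂(1/2) + (1/4)·log₂(1/4) + (1/4)·log₂(1/4)]
  = 0.5000 + 0.5000 + 0.5000
  = 1.5000 bits
H(P,Q) = -[(1/4)·log₂(1/4) + (1/8)·log₂(1/8) + (1/8)·log₂(1/8) + (1/8)·log₂(1/8) + (1/16)·log₂(1/16) + (1/16)·log₂(1/16) + (1/8)·log₂(1/8) + (1/16)·log₂(1/16) + (1/16)·log₂(1/16)]
  = 0.5000 + 0.3750 + 0.3750 + 0.3750 + 0.2500 + 0.2500 + 0.3750 + 0.2500 + 0.2500
  = 3.0000 bits

I(P;Q) = H(P) + H(Q) - H(P,Q)
  = 1.5000 + 1.5000 - 3.0000
  = 0.0000 bits

Distribution 2 (S, T):
Marginal P(S) (row sums):
  P(S=0) = 1/16 + 1/4 = 5/16
  P(S=1) = 1/2 + 3/16 = 11/16
Marginal P(T) (column sums):
  P(T=0) = 1/16 + 1/2 = 9/16
  P(T=1) = 1/4 + 3/16 = 7/16

H(S) = -[(5/16)·log₂(5/16) + (11/16)·log₂(11/16)]
  = 0.5244 + 0.3716
  = 0.8960 bits
H(T) = -[(9/16)·log₂(9/16) + (7/16)·log₂(7/16)]
  = 0.4669 + 0.5218
  = 0.9887 bits
H(S,T) = -[(1/16)·log₂(1/16) + (1/4)·log₂(1/4) + (1/2)·log₂(1/2) + (3/16)·log₂(3/16)]
  = 0.2500 + 0.5000 + 0.5000 + 0.4528
  = 1.7028 bits

I(S;T) = H(S) + H(T) - H(S,T)
  = 0.8960 + 0.9887 - 1.7028
  = 0.1819 bits

I(S;T) = 0.1819 bits > I(P;Q) = 0.0000 bits, so (S, T) has the higher mutual information (stronger dependence).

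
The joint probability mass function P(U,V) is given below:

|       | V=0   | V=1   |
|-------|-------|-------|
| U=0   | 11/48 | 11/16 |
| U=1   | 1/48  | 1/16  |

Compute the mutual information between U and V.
Marginal P(U) (row sums):
  P(U=0) = 11/48 + 11/16 = 11/12
  P(U=1) = 1/48 + 1/16 = 1/12
Marginal P(V) (column sums):
  P(V=0) = 11/48 + 1/48 = 1/4
  P(V=1) = 11/16 + 1/16 = 3/4

H(U) = -[(11/12)·log₂(11/12) + (1/12)·log₂(1/12)]
  = 0.1151 + 0.2987
  = 0.4138 bits
H(V) = -[(1/4)·log₂(1/4) + (3/4)·log₂(3/4)]
  = 0.5000 + 0.3113
  = 0.8113 bits
H(U,V) = -[(11/48)·log₂(11/48) + (11/16)·log₂(11/16) + (1/48)·log₂(1/48) + (1/16)·log₂(1/16)]
  = 0.4871 + 0.3716 + 0.1164 + 0.2500
  = 1.2251 bits

I(U;V) = H(U) + H(V) - H(U,V)
  = 0.4138 + 0.8113 - 1.2251
  = 0.0000 bits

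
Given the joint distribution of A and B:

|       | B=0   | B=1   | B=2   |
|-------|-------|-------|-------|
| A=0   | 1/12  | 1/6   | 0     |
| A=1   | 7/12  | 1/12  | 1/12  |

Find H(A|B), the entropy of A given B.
Marginal P(B) (column sums):
  P(B=0) = 1/12 + 7/12 = 2/3
  P(B=1) = 1/6 + 1/12 = 1/4
  P(B=2) = 0 + 1/12 = 1/12

H(A|B) = -Σ P(A,B)·log₂ P(A|B), where P(A|B) = P(A,B) / P(B)
  (cells with P(A,B) = 0 contribute 0)
  (A=0,B=0): P(A|B) = (1/12)/(2/3) = 1/8;  -(1/12)·log₂(1/8) = 0.2500
  (A=0,B=1): P(A|B) = (1/6)/(1/4) = 2/3;  -(1/6)·log₂(2/3) = 0.0975
  (A=1,B=0): P(A|B) = (7/12)/(2/3) = 7/8;  -(7/12)·log₂(7/8) = 0.1124
  (A=1,B=1): P(A|B) = (1/12)/(1/4) = 1/3;  -(1/12)·log₂(1/3) = 0.1321
  (A=1,B=2): P(A|B) = (1/12)/(1/12) = 1;  -(1/12)·log₂(1) = 0.0000
H(A|B) = 0.2500 + 0.0975 + 0.1124 + 0.1321 + 0.0000
  = 0.5920 bits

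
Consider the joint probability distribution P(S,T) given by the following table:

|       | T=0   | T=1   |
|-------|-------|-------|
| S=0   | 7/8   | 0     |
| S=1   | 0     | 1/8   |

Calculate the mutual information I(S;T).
Marginal P(S) (row sums):
  P(S=0) = 7/8 + 0 = 7/8
  P(S=1) = 0 + 1/8 = 1/8
Marginal P(T) (column sums):
  P(T=0) = 7/8 + 0 = 7/8
  P(T=1) = 0 + 1/8 = 1/8

H(S) = -[(7/8)·log₂(7/8) + (1/8)·log₂(1/8)]
  = 0.1686 + 0.3750
  = 0.5436 bits
H(T) = -[(7/8)·log₂(7/8) + (1/8)·log₂(1/8)]
  = 0.1686 + 0.3750
  = 0.5436 bits
H(S,T) = -[(7/8)·log₂(7/8) + (1/8)·log₂(1/8)]
  = 0.1686 + 0.3750
  = 0.5436 bits

I(S;T) = H(S) + H(T) - H(S,T)
  = 0.5436 + 0.5436 - 0.5436
  = 0.5436 bits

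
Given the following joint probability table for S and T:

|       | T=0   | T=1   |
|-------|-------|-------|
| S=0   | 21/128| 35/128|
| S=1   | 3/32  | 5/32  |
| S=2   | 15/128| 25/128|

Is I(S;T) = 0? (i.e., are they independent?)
Marginal P(S) (row sums):
  P(S=0) = 21/128 + 35/128 = 7/16
  P(S=1) = 3/32 + 5/32 = 1/4
  P(S=2) = 15/128 + 25/128 = 5/16
Marginal P(T) (column sums):
  P(T=0) = 21/128 + 3/32 + 15/128 = 3/8
  P(T=1) = 35/128 + 5/32 + 25/128 = 5/8

S and T are independent iff P(S=i,T=j) = P(S=i)·P(T=j) for every cell.
  P(S=0)·P(T=0) = 7/16 × 3/8 = 21/128 = P(S=0,T=0) ✓
  P(S=0)·P(T=1) = 7/16 × 5/8 = 35/128 = P(S=0,T=1) ✓
  P(S=1)·P(T=0) = 1/4 × 3/8 = 3/32 = P(S=1,T=0) ✓
  P(S=1)·P(T=1) = 1/4 × 5/8 = 5/32 = P(S=1,T=1) ✓
  P(S=2)·P(T=0) = 5/16 × 3/8 = 15/128 = P(S=2,T=0) ✓
  P(S=2)·P(T=1) = 5/16 × 5/8 = 25/128 = P(S=2,T=1) ✓

Yes, S and T are independent: every cell factors, so I(S;T) = 0 bits.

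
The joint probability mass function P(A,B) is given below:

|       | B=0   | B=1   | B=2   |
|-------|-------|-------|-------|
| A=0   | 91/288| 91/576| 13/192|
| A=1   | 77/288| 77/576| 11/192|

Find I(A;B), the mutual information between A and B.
Marginal P(A) (row sums):
  P(A=0) = 91/288 + 91/576 + 13/192 = 13/24
  P(A=1) = 77/288 + 77/576 + 11/192 = 11/24
Marginal P(B) (column sums):
  P(B=0) = 91/288 + 77/288 = 7/12
  P(B=1) = 91/576 + 77/576 = 7/24
  P(B=2) = 13/192 + 11/192 = 1/8

H(A) = -[(13/24)·log₂(13/24) + (11/24)·log₂(11/24)]
  = 0.4791 + 0.5159
  = 0.9950 bits
H(B) = -[(7/12)·log₂(7/12) + (7/24)·log₂(7/24) + (1/8)·log₂(1/8)]
  = 0.4536 + 0.5185 + 0.3750
  = 1.3471 bits
H(A,B) = -[(91/288)·log₂(91/288) + (91/576)·log₂(91/576) + (13/192)·log₂(13/192) + (77/288)·log₂(77/288) + (77/576)·log₂(77/576) + (11/192)·log₂(11/192)]
  = 0.5252 + 0.4206 + 0.2630 + 0.5088 + 0.3881 + 0.2364
  = 2.3421 bits

I(A;B) = H(A) + H(B) - H(A,B)
  = 0.9950 + 1.3471 - 2.3421
  = 0.0000 bits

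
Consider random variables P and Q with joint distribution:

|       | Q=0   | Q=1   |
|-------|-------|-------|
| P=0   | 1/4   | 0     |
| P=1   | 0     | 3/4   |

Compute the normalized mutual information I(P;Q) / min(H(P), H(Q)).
Marginal P(P) (row sums):
  P(P=0) = 1/4 + 0 = 1/4
  P(P=1) = 0 + 3/4 = 3/4
Marginal P(Q) (column sums):
  P(Q=0) = 1/4 + 0 = 1/4
  P(Q=1) = 0 + 3/4 = 3/4

H(P) = -[(1/4)·log₂(1/4) + (3/4)·log₂(3/4)]
  = 0.5000 + 0.3113
  = 0.8113 bits
H(Q) = -[(1/4)·log₂(1/4) + (3/4)·log₂(3/4)]
  = 0.5000 + 0.3113
  = 0.8113 bits
H(P,Q) = -[(1/4)·log₂(1/4) + (3/4)·log₂(3/4)]
  = 0.5000 + 0.3113
  = 0.8113 bits

I(P;Q) = H(P) + H(Q) - H(P,Q)
  = 0.8113 + 0.8113 - 0.8113
  = 0.8113 bits

min(H(P), H(Q)) = min(0.8113, 0.8113) = 0.8113 bits
Normalized MI = 0.8113 / 0.8113 = 1.0000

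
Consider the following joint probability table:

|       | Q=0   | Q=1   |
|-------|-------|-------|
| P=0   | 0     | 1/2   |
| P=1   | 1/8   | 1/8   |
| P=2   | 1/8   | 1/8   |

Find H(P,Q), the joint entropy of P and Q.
H(P,Q) = -Σ P(P,Q) log₂ P(P,Q), summed over the non-zero cells:
H(P,Q) = -[(1/2)·log₂(1/2) + (1/8)·log₂(1/8) + (1/8)·log₂(1/8) + (1/8)·log₂(1/8) + (1/8)·log₂(1/8)]
  = 0.5000 + 0.3750 + 0.3750 + 0.3750 + 0.3750
  = 2.0000 bits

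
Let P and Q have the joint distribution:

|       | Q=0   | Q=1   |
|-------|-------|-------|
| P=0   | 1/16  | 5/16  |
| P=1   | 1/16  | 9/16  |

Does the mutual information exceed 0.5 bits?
Marginal P(P) (row sums):
  P(P=0) = 1/16 + 5/16 = 3/8
  P(P=1) = 1/16 + 9/16 = 5/8
Marginal P(Q) (column sums):
  P(Q=0) = 1/16 + 1/16 = 1/8
  P(Q=1) = 5/16 + 9/16 = 7/8

H(P) = -[(3/8)·log₂(3/8) + (5/8)·log₂(5/8)]
  = 0.5306 + 0.4238
  = 0.9544 bits
H(Q) = -[(1/8)·log₂(1/8) + (7/8)·log₂(7/8)]
  = 0.3750 + 0.1686
  = 0.5436 bits
H(P,Q) = -[(1/16)·log₂(1/16) + (5/16)·log₂(5/16) + (1/16)·log₂(1/16) + (9/16)·log₂(9/16)]
  = 0.2500 + 0.5244 + 0.2500 + 0.4669
  = 1.4913 bits

I(P;Q) = H(P) + H(Q) - H(P,Q)
  = 0.9544 + 0.5436 - 1.4913
  = 0.0067 bits

No. I(P;Q) = 0.0067 bits, which is ≤ 0.5 bits.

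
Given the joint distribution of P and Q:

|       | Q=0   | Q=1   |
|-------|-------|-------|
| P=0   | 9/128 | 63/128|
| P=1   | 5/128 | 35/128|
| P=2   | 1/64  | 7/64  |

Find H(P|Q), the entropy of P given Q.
Marginal P(Q) (column sums):
  P(Q=0) = 9/128 + 5/128 + 1/64 = 1/8
  P(Q=1) = 63/128 + 35/128 + 7/64 = 7/8

H(P|Q) = -Σ P(P,Q)·log₂ P(P|Q), where P(P|Q) = P(P,Q) / P(Q)
  (P=0,Q=0): P(P|Q) = (9/128)/(1/8) = 9/16;  -(9/128)·log₂(9/16) = 0.0584
  (P=0,Q=1): P(P|Q) = (63/128)/(7/8) = 9/16;  -(63/128)·log₂(9/16) = 0.4086
  (P=1,Q=0): P(P|Q) = (5/128)/(1/8) = 5/16;  -(5/128)·log₂(5/16) = 0.0655
  (P=1,Q=1): P(P|Q) = (35/128)/(7/8) = 5/16;  -(35/128)·log₂(5/16) = 0.4588
  (P=2,Q=0): P(P|Q) = (1/64)/(1/8) = 1/8;  -(1/64)·log₂(1/8) = 0.0469
  (P=2,Q=1): P(P|Q) = (7/64)/(7/8) = 1/8;  -(7/64)·log₂(1/8) = 0.3281
H(P|Q) = 0.0584 + 0.4086 + 0.0655 + 0.4588 + 0.0469 + 0.3281
  = 1.3663 bits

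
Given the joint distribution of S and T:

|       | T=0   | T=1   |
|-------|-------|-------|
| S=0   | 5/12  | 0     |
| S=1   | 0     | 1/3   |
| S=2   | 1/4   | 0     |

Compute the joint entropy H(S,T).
H(S,T) = -Σ P(S,T) log₂ P(S,T), summed over the non-zero cells:
H(S,T) = -[(5/12)·log₂(5/12) + (1/3)·log₂(1/3) + (1/4)·log₂(1/4)]
  = 0.5263 + 0.5283 + 0.5000
  = 1.5546 bits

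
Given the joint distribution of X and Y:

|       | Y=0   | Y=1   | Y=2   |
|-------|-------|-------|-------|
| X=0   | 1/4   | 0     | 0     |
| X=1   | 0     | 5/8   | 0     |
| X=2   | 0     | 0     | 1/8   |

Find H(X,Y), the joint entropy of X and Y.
H(X,Y) = -Σ P(X,Y) log₂ P(X,Y), summed over the non-zero cells:
H(X,Y) = -[(1/4)·log₂(1/4) + (5/8)·log₂(5/8) + (1/8)·log₂(1/8)]
  = 0.5000 + 0.4238 + 0.3750
  = 1.2988 bits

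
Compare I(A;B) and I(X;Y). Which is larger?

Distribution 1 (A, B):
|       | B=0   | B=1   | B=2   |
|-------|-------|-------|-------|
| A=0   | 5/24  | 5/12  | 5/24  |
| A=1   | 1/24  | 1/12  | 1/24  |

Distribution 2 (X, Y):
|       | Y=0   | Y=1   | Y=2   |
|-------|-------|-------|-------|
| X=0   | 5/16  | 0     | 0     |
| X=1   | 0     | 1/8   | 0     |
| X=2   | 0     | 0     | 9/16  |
Distribution 1 (A, B):
Marginal P(A) (row sums):
  P(A=0) = 5/24 + 5/12 + 5/24 = 5/6
  P(A=1) = 1/24 + 1/12 + 1/24 = 1/6
Marginal P(B) (column sums):
  P(B=0) = 5/24 + 1/24 = 1/4
  P(B=1) = 5/12 + 1/12 = 1/2
  P(B=2) = 5/24 + 1/24 = 1/4

H(A) = -[(5/6)·log₂(5/6) + (1/6)·log₂(1/6)]
  = 0.2192 + 0.4308
  = 0.6500 bits
H(B) = -[(1/4)·log₂(1/4) + (1/2)·log₂(1/2) + (1/4)·log₂(1/4)]
  = 0.5000 + 0.5000 + 0.5000
  = 1.5000 bits
H(A,B) = -[(5/24)·log₂(5/24) + (5/12)·log₂(5/12) + (5/24)·log₂(5/24) + (1/24)·log₂(1/24) + (1/12)·log₂(1/12) + (1/24)·log₂(1/24)]
  = 0.4715 + 0.5263 + 0.4715 + 0.1910 + 0.2987 + 0.1910
  = 2.1500 bits

I(A;B) = H(A) + H(B) - H(A,B)
  = 0.6500 + 1.5000 - 2.1500
  = 0.0000 bits

Distribution 2 (X, Y):
Marginal P(X) (row sums):
  P(X=0) = 5/16 + 0 + 0 = 5/16
  P(X=1) = 0 + 1/8 + 0 = 1/8
  P(X=2) = 0 + 0 + 9/16 = 9/16
Marginal P(Y) (column sums):
  P(Y=0) = 5/16 + 0 + 0 = 5/16
  P(Y=1) = 0 + 1/8 + 0 = 1/8
  P(Y=2) = 0 + 0 + 9/16 = 9/16

H(X) = -[(5/16)·log₂(5/16) + (1/8)·log₂(1/8) + (9/16)·log₂(9/16)]
  = 0.5244 + 0.3750 + 0.4669
  = 1.3663 bits
H(Y) = -[(5/16)·log₂(5/16) + (1/8)·log₂(1/8) + (9/16)·log₂(9/16)]
  = 0.5244 + 0.3750 + 0.4669
  = 1.3663 bits
H(X,Y) = -[(5/16)·log₂(5/16) + (1/8)·log₂(1/8) + (9/16)·log₂(9/16)]
  = 0.5244 + 0.3750 + 0.4669
  = 1.3663 bits

I(X;Y) = H(X) + H(Y) - H(X,Y)
  = 1.3663 + 1.3663 - 1.3663
  = 1.3663 bits

I(X;Y) = 1.3663 bits > I(A;B) = 0.0000 bits, so (X, Y) has the higher mutual information (stronger dependence).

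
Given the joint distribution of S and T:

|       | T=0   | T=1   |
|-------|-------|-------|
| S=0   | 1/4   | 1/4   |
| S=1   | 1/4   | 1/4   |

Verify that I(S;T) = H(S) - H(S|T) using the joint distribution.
Left side, from I(S;T) = H(S) + H(T) - H(S,T):
Marginal P(S) (row sums):
  P(S=0) = 1/4 + 1/4 = 1/2
  P(S=1) = 1/4 + 1/4 = 1/2
Marginal P(T) (column sums):
  P(T=0) = 1/4 + 1/4 = 1/2
  P(T=1) = 1/4 + 1/4 = 1/2

H(S) = -[(1/2)·log₂(1/2) + (1/2)·log₂(1/2)]
  = 0.5000 + 0.5000
  = 1.0000 bits
H(T) = -[(1/2)·log₂(1/2) + (1/2)·log₂(1/2)]
  = 0.5000 + 0.5000
  = 1.0000 bits
H(S,T) = -[(1/4)·log₂(1/4) + (1/4)·log₂(1/4) + (1/4)·log₂(1/4) + (1/4)·log₂(1/4)]
  = 0.5000 + 0.5000 + 0.5000 + 0.5000
  = 2.0000 bits

I(S;T) = H(S) + H(T) - H(S,T)
  = 1.0000 + 1.0000 - 2.0000
  = 0.0000 bits

Right side, with H(S|T) computed directly from the conditional probabilities:
H(S|T) = -Σ P(S,T)·log₂ P(S|T), where P(S|T) = P(S,T) / P(T)
  (S=0,T=0): P(S|T) = (1/4)/(1/2) = 1/2;  -(1/4)·log₂(1/2) = 0.2500
  (S=0,T=1): P(S|T) = (1/4)/(1/2) = 1/2;  -(1/4)·log₂(1/2) = 0.2500
  (S=1,T=0): P(S|T) = (1/4)/(1/2) = 1/2;  -(1/4)·log₂(1/2) = 0.2500
  (S=1,T=1): P(S|T) = (1/4)/(1/2) = 1/2;  -(1/4)·log₂(1/2) = 0.2500
H(S|T) = 0.2500 + 0.2500 + 0.2500 + 0.2500
  = 1.0000 bits
H(S) - H(S|T) = 1.0000 - 1.0000 = 0.0000 bits

Both sides equal 0.0000 bits, so I(S;T) = H(S) - H(S|T) ✓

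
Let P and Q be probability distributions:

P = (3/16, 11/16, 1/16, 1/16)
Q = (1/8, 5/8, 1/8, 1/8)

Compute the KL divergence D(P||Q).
D(P||Q) = Σ P(i) log₂(P(i)/Q(i))
  i=0: (3/16) × log₂((3/16)/(1/8)) = (3/16) × log₂(3/2) = 0.1097
  i=1: (11/16) × log₂((11/16)/(5/8)) = (11/16) × log₂(11/10) = 0.0945
  i=2: (1/16) × log₂((1/16)/(1/8)) = (1/16) × log₂(1/2) = -0.0625
  i=3: (1/16) × log₂((1/16)/(1/8)) = (1/16) × log₂(1/2) = -0.0625
D(P||Q) = 0.1097 + 0.0945 - 0.0625 - 0.0625
  = 0.0792 bits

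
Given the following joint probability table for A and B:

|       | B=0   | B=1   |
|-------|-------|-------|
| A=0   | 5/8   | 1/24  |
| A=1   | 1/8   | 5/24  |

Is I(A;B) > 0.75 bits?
Marginal P(A) (row sums):
  P(A=0) = 5/8 + 1/24 = 2/3
  P(A=1) = 1/8 + 5/24 = 1/3
Marginal P(B) (column sums):
  P(B=0) = 5/8 + 1/8 = 3/4
  P(B=1) = 1/24 + 5/24 = 1/4

H(A) = -[(2/3)·log₂(2/3) + (1/3)·log₂(1/3)]
  = 0.3900 + 0.5283
  = 0.9183 bits
H(B) = -[(3/4)·log₂(3/4) + (1/4)·log₂(1/4)]
  = 0.3113 + 0.5000
  = 0.8113 bits
H(A,B) = -[(5/8)·log₂(5/8) + (1/24)·log₂(1/24) + (1/8)·log₂(1/8) + (5/24)·log₂(5/24)]
  = 0.4238 + 0.1910 + 0.3750 + 0.4715
  = 1.4613 bits

I(A;B) = H(A) + H(B) - H(A,B)
  = 0.9183 + 0.8113 - 1.4613
  = 0.2683 bits

No. I(A;B) = 0.2683 bits, which is ≤ 0.75 bits.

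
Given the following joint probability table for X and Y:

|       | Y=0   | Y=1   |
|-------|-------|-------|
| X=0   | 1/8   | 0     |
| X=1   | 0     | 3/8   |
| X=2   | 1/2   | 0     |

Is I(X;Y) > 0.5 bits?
Marginal P(X) (row sums):
  P(X=0) = 1/8 + 0 = 1/8
  P(X=1) = 0 + 3/8 = 3/8
  P(X=2) = 1/2 + 0 = 1/2
Marginal P(Y) (column sums):
  P(Y=0) = 1/8 + 0 + 1/2 = 5/8
  P(Y=1) = 0 + 3/8 + 0 = 3/8

H(X) = -[(1/8)·log₂(1/8) + (3/8)·log₂(3/8) + (1/2)·log₂(1/2)]
  = 0.3750 + 0.5306 + 0.5000
  = 1.4056 bits
H(Y) = -[(5/8)·log₂(5/8) + (3/8)·log₂(3/8)]
  = 0.4238 + 0.5306
  = 0.9544 bits
H(X,Y) = -[(1/8)·log₂(1/8) + (3/8)·log₂(3/8) + (1/2)·log₂(1/2)]
  = 0.3750 + 0.5306 + 0.5000
  = 1.4056 bits

I(X;Y) = H(X) + H(Y) - H(X,Y)
  = 1.4056 + 0.9544 - 1.4056
  = 0.9544 bits

Yes. I(X;Y) = 0.9544 bits, which is > 0.5 bits.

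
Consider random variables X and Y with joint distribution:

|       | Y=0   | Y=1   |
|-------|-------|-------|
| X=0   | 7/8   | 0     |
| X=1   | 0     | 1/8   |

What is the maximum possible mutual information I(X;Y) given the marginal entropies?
The upper bound on mutual information is I(X;Y) ≤ min(H(X), H(Y)).

Marginal P(X) (row sums):
  P(X=0) = 7/8 + 0 = 7/8
  P(X=1) = 0 + 1/8 = 1/8
Marginal P(Y) (column sums):
  P(Y=0) = 7/8 + 0 = 7/8
  P(Y=1) = 0 + 1/8 = 1/8

H(X) = -[(7/8)·log₂(7/8) + (1/8)·log₂(1/8)]
  = 0.1686 + 0.3750
  = 0.5436 bits
H(Y) = -[(7/8)·log₂(7/8) + (1/8)·log₂(1/8)]
  = 0.1686 + 0.3750
  = 0.5436 bits

Maximum possible I(X;Y) = min(0.5436, 0.5436) = 0.5436 bits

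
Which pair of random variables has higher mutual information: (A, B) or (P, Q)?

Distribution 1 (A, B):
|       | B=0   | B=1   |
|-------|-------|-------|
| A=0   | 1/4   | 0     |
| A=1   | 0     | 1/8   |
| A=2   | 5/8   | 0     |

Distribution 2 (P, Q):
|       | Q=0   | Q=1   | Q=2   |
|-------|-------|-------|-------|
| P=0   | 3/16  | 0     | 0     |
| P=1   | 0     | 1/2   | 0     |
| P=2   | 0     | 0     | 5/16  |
Distribution 1 (A, B):
Marginal P(A) (row sums):
  P(A=0) = 1/4 + 0 = 1/4
  P(A=1) = 0 + 1/8 = 1/8
  P(A=2) = 5/8 + 0 = 5/8
Marginal P(B) (column sums):
  P(B=0) = 1/4 + 0 + 5/8 = 7/8
  P(B=1) = 0 + 1/8 + 0 = 1/8

H(A) = -[(1/4)·log₂(1/4) + (1/8)·log₂(1/8) + (5/8)·log₂(5/8)]
  = 0.5000 + 0.3750 + 0.4238
  = 1.2988 bits
H(B) = -[(7/8)·log₂(7/8) + (1/8)·log₂(1/8)]
  = 0.1686 + 0.3750
  = 0.5436 bits
H(A,B) = -[(1/4)·log₂(1/4) + (1/8)·log₂(1/8) + (5/8)·log₂(5/8)]
  = 0.5000 + 0.3750 + 0.4238
  = 1.2988 bits

I(A;B) = H(A) + H(B) - H(A,B)
  = 1.2988 + 0.5436 - 1.2988
  = 0.5436 bits

Distribution 2 (P, Q):
Marginal P(P) (row sums):
  P(P=0) = 3/16 + 0 + 0 = 3/16
  P(P=1) = 0 + 1/2 + 0 = 1/2
  P(P=2) = 0 + 0 + 5/16 = 5/16
Marginal P(Q) (column sums):
  P(Q=0) = 3/16 + 0 + 0 = 3/16
  P(Q=1) = 0 + 1/2 + 0 = 1/2
  P(Q=2) = 0 + 0 + 5/16 = 5/16

H(P) = -[(3/16)·log₂(3/16) + (1/2)·log₂(1/2) + (5/16)·log₂(5/16)]
  = 0.4528 + 0.5000 + 0.5244
  = 1.4772 bits
H(Q) = -[(3/16)·log₂(3/16) + (1/2)·log₂(1/2) + (5/16)·log₂(5/16)]
  = 0.4528 + 0.5000 + 0.5244
  = 1.4772 bits
H(P,Q) = -[(3/16)·log₂(3/16) + (1/2)·log₂(1/2) + (5/16)·log₂(5/16)]
  = 0.4528 + 0.5000 + 0.5244
  = 1.4772 bits

I(P;Q) = H(P) + H(Q) - H(P,Q)
  = 1.4772 + 1.4772 - 1.4772
  = 1.4772 bits

I(P;Q) = 1.4772 bits > I(A;B) = 0.5436 bits, so (P, Q) has the higher mutual information (stronger dependence).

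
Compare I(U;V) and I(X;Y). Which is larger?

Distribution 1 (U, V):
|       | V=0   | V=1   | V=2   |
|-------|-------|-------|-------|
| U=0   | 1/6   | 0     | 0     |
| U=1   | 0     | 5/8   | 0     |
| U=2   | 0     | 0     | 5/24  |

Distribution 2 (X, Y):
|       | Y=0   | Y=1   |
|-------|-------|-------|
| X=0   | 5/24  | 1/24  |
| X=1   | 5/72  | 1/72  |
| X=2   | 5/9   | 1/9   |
Distribution 1 (U, V):
Marginal P(U) (row sums):
  P(U=0) = 1/6 + 0 + 0 = 1/6
  P(U=1) = 0 + 5/8 + 0 = 5/8
  P(U=2) = 0 + 0 + 5/24 = 5/24
Marginal P(V) (column sums):
  P(V=0) = 1/6 + 0 + 0 = 1/6
  P(V=1) = 0 + 5/8 + 0 = 5/8
  P(V=2) = 0 + 0 + 5/24 = 5/24

H(U) = -[(1/6)·log₂(1/6) + (5/8)·log₂(5/8) + (5/24)·log₂(5/24)]
  = 0.4308 + 0.4238 + 0.4715
  = 1.3261 bits
H(V) = -[(1/6)·log₂(1/6) + (5/8)·log₂(5/8) + (5/24)·log₂(5/24)]
  = 0.4308 + 0.4238 + 0.4715
  = 1.3261 bits
H(U,V) = -[(1/6)·log₂(1/6) + (5/8)·log₂(5/8) + (5/24)·log₂(5/24)]
  = 0.4308 + 0.4238 + 0.4715
  = 1.3261 bits

I(U;V) = H(U) + H(V) - H(U,V)
  = 1.3261 + 1.3261 - 1.3261
  = 1.3261 bits

Distribution 2 (X, Y):
Marginal P(X) (row sums):
  P(X=0) = 5/24 + 1/24 = 1/4
  P(X=1) = 5/72 + 1/72 = 1/12
  P(X=2) = 5/9 + 1/9 = 2/3
Marginal P(Y) (column sums):
  P(Y=0) = 5/24 + 5/72 + 5/9 = 5/6
  P(Y=1) = 1/24 + 1/72 + 1/9 = 1/6

H(X) = -[(1/4)·log₂(1/4) + (1/12)·log₂(1/12) + (2/3)·log₂(2/3)]
  = 0.5000 + 0.2987 + 0.3900
  = 1.1887 bits
H(Y) = -[(5/6)·log₂(5/6) + (1/6)·log₂(1/6)]
  = 0.2192 + 0.4308
  = 0.6500 bits
H(X,Y) = -[(5/24)·log₂(5/24) + (1/24)·log₂(1/24) + (5/72)·log₂(5/72) + (1/72)·log₂(1/72) + (5/9)·log₂(5/9) + (1/9)·log₂(1/9)]
  = 0.4715 + 0.1910 + 0.2672 + 0.0857 + 0.4711 + 0.3522
  = 1.8387 bits

I(X;Y) = H(X) + H(Y) - H(X,Y)
  = 1.1887 + 0.6500 - 1.8387
  = 0.0000 bits

I(U;V) = 1.3261 bits > I(X;Y) = 0.0000 bits, so (U, V) has the higher mutual information (stronger dependence).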